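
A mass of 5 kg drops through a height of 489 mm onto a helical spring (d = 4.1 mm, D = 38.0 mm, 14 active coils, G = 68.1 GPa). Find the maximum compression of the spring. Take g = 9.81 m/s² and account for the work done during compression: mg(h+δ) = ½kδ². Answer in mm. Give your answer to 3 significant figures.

k = Gd⁴/(8D³N_a) = (68.1×10³)(4.1⁴)/(8·38.0³·14) = 3.1312 N/mm
W = mg = 5 × 9.81 = 49.05 N
½kδ² − Wδ − Wh = 0 → δ = (W + √(W² + 2kWh))/k
δ = (49.05 + √(2405.9 + 150207))/3.1312 = (49.05 + 390.66)/3.1312 = 140.43 mm

140 mm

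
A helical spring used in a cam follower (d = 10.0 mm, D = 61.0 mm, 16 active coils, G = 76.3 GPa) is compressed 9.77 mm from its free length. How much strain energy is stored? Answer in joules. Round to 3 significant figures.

k = Gd⁴/(8D³N_a) = (76.3×10³)(10.0⁴)/(8·61.0³·16) = 26.262 N/mm
U = ½kδ² = 0.5 × 26.262 × 9.77² = 1253.4 N·mm = 1.2534 J

1.25 J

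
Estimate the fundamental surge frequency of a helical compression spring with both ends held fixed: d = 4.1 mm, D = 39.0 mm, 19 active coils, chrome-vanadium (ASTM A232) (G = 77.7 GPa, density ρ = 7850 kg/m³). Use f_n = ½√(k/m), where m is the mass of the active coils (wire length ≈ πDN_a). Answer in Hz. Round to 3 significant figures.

50.2 Hz

k = Gd⁴/(8D³N_a) = (77.7×10³)(4.1⁴)/(8·39.0³·19) = 2.4351 N/mm = 2435.1 N/m
Wire length L = πDN_a = π·39.0·19 = 2327.9 mm
m = ρ·(πd²/4)·L = 7850 × 13.203×10⁻⁶ m² × 2.3279 m = 0.24127 kg
f_n = ½√(k/m) = 0.5·√(2435.1/0.24127) = 0.5·√(10093) = 50.232 Hz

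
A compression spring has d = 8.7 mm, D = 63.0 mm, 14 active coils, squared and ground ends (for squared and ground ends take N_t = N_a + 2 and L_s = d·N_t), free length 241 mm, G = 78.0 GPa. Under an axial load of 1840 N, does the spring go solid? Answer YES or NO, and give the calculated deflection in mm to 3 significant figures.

YES, δ = 115 mm

k = Gd⁴/(8D³N_a) = (78.0×10³)(8.7⁴)/(8·63.0³·14) = 15.956 N/mm
N_t = 16; L_s = 8.7·16 = 139.2 mm; δ_solid = L₀ − L_s = 241 − 139.2 = 101.8 mm
δ = F/k = 1840/15.956 = 115.32 mm
δ ≥ δ_solid → spring goes solid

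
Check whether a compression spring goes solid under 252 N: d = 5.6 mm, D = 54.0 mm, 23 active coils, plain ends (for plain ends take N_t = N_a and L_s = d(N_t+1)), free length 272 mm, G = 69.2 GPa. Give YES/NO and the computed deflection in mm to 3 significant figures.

k = Gd⁴/(8D³N_a) = (69.2×10³)(5.6⁴)/(8·54.0³·23) = 2.3489 N/mm
N_t = 23; L_s = 5.6·24 = 134.4 mm; δ_solid = L₀ − L_s = 272 − 134.4 = 137.6 mm
δ = F/k = 252/2.3489 = 107.29 mm
δ < δ_solid → spring does not go solid

NO, δ = 107 mm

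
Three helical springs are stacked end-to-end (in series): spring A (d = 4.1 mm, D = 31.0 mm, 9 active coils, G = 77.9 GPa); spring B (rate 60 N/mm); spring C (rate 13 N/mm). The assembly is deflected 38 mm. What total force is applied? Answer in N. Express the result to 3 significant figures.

k_A = Gd⁴/(8D³N_a) = (77.9×10³)(4.1⁴)/(8·31.0³·9) = 10.263 N/mm
Series: 1/k_eq = 1/10.263 + 1/60 + 1/13 = 0.19103; k_eq = 5.2347 N/mm
F = k_eq·δ = 5.2347·38 = 198.92 N

199 N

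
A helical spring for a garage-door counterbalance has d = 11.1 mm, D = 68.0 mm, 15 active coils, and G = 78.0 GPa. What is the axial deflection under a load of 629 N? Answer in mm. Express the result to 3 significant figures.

20.0 mm

k = Gd⁴/(8D³N_a) = (78.0×10³)(11.1⁴)/(8·68.0³·15) = 31.382 N/mm
δ = F/k = 629 / 31.382 = 20.043 mm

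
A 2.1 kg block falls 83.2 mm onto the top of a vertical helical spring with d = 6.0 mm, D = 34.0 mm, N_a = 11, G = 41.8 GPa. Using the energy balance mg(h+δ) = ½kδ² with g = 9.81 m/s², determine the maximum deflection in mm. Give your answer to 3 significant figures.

16.2 mm

k = Gd⁴/(8D³N_a) = (41.8×10³)(6.0⁴)/(8·34.0³·11) = 15.663 N/mm
W = mg = 2.1 × 9.81 = 20.601 N
½kδ² − Wδ − Wh = 0 → δ = (W + √(W² + 2kWh))/k
δ = (20.601 + √(424.4 + 53691.2))/15.663 = (20.601 + 232.63)/15.663 = 16.168 mm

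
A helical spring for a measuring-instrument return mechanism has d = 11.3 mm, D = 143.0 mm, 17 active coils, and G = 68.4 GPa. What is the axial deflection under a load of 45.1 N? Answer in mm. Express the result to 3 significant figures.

k = Gd⁴/(8D³N_a) = (68.4×10³)(11.3⁴)/(8·143.0³·17) = 2.8043 N/mm
δ = F/k = 45.1 / 2.8043 = 16.083 mm

16.1 mm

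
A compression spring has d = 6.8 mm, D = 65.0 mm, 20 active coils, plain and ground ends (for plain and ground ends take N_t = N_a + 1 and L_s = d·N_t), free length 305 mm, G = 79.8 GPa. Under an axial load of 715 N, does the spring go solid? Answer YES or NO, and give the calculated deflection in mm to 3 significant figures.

k = Gd⁴/(8D³N_a) = (79.8×10³)(6.8⁴)/(8·65.0³·20) = 3.8831 N/mm
N_t = 21; L_s = 6.8·21 = 142.8 mm; δ_solid = L₀ − L_s = 305 − 142.8 = 162.2 mm
δ = F/k = 715/3.8831 = 184.13 mm
δ ≥ δ_solid → spring goes solid

YES, δ = 184 mm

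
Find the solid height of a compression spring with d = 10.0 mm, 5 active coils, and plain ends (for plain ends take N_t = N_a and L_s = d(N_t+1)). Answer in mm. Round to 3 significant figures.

plain ends: N_t = N_a = 5
L_s = d·(N_t+1) = 10.0 × 6 = 60 mm

60.0 mm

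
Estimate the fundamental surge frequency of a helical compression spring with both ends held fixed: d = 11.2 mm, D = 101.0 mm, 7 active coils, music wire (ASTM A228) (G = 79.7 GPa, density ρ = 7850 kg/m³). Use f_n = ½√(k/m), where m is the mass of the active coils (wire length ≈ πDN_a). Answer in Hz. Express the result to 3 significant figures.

k = Gd⁴/(8D³N_a) = (79.7×10³)(11.2⁴)/(8·101.0³·7) = 21.736 N/mm = 21736 N/m
Wire length L = πDN_a = π·101.0·7 = 2221.1 mm
m = ρ·(πd²/4)·L = 7850 × 98.52×10⁻⁶ m² × 2.2211 m = 1.7178 kg
f_n = ½√(k/m) = 0.5·√(21736/1.7178) = 0.5·√(12654) = 56.244 Hz

56.2 Hz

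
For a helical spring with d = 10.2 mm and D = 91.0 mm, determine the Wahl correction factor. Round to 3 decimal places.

C = D/d = 91.0/10.2 = 8.9216
K_W = (4C−1)/(4C−4) + 0.615/C = 34.686/31.686 + 0.0689 = 1.1636

1.164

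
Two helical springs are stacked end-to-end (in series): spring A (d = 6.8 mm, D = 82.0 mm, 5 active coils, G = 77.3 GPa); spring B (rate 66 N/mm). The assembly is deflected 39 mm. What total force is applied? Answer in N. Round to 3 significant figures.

262 N

k_A = Gd⁴/(8D³N_a) = (77.3×10³)(6.8⁴)/(8·82.0³·5) = 7.494 N/mm
Series: 1/k_eq = 1/7.494 + 1/66 = 0.14859; k_eq = 6.7299 N/mm
F = k_eq·δ = 6.7299·39 = 262.46 N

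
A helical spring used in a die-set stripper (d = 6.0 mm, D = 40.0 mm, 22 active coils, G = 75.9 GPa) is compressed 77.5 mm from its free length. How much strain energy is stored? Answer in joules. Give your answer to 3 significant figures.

26.2 J

k = Gd⁴/(8D³N_a) = (75.9×10³)(6.0⁴)/(8·40.0³·22) = 8.7328 N/mm
U = ½kδ² = 0.5 × 8.7328 × 77.5² = 26226 N·mm = 26.226 J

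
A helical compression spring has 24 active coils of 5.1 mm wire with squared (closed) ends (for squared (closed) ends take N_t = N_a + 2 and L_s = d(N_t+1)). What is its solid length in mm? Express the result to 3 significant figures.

138 mm

squared (closed) ends: N_t = N_a + 2 = 24 + 2 = 26
L_s = d·(N_t+1) = 5.1 × 27 = 137.7 mm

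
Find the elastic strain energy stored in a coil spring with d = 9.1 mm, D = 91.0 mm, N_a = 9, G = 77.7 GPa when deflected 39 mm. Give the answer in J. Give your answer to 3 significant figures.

7.47 J

k = Gd⁴/(8D³N_a) = (77.7×10³)(9.1⁴)/(8·91.0³·9) = 9.8204 N/mm
U = ½kδ² = 0.5 × 9.8204 × 39² = 7468.4 N·mm = 7.4684 J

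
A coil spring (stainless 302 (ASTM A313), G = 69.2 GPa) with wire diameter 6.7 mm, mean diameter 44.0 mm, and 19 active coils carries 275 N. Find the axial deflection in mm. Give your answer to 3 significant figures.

k = Gd⁴/(8D³N_a) = (69.2×10³)(6.7⁴)/(8·44.0³·19) = 10.77 N/mm
δ = F/k = 275 / 10.77 = 25.535 mm

25.5 mm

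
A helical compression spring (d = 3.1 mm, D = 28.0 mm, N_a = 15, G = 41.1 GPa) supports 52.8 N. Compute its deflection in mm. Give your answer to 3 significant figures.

k = Gd⁴/(8D³N_a) = (41.1×10³)(3.1⁴)/(8·28.0³·15) = 1.4409 N/mm
δ = F/k = 52.8 / 1.4409 = 36.644 mm

36.6 mm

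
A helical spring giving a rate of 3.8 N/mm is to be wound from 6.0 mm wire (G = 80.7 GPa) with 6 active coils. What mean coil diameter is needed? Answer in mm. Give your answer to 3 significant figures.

D = (Gd⁴/(8N_a·k))^(1/3) = (80.7×10³·6.0⁴/(8·6·3.8))^(1/3)
  = (573395)^(1/3) = 83.0777 mm

83.1 mm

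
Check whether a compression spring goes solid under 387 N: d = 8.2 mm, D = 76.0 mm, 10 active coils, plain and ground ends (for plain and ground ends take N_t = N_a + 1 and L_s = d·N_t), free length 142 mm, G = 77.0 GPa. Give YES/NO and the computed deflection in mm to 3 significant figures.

NO, δ = 39.0 mm

k = Gd⁴/(8D³N_a) = (77.0×10³)(8.2⁴)/(8·76.0³·10) = 9.9132 N/mm
N_t = 11; L_s = 8.2·11 = 90.2 mm; δ_solid = L₀ − L_s = 142 − 90.2 = 51.8 mm
δ = F/k = 387/9.9132 = 39.039 mm
δ < δ_solid → spring does not go solid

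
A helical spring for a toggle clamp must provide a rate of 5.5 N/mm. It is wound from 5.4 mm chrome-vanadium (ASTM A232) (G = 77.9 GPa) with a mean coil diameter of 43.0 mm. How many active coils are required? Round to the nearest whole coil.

19

N_a = Gd⁴/(8D³k) = (77.9×10³ × 5.4⁴)/(8 × 43.0³ × 5.5)
    = 6.62388e+07 / 3.49831e+06 = 18.93 → 19 coils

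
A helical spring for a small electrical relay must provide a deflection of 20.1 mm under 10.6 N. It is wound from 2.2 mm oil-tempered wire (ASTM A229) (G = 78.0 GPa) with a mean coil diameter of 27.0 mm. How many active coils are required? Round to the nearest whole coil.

Required rate k = F/δ = 10.6/20.1 = 0.52736 N/mm
N_a = Gd⁴/(8D³k) = (78.0×10³ × 2.2⁴)/(8 × 27.0³ × 0.52736)
    = 1.8272e+06 / 83040.7 = 22 → 22 coils

22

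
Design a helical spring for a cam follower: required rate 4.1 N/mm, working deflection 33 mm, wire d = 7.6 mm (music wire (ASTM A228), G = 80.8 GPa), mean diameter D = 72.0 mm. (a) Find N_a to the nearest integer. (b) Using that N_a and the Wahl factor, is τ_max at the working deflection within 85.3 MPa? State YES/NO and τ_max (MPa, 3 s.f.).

(a) 22 coils; (b) YES, τ_max = 65.2 MPa

N_a = Gd⁴/(8D³k) = (80.8×10³)(7.6⁴)/(8·72.0³·4.1) = 22.02 → N_a = 22
Actual rate k = Gd⁴/(8D³·22) = 4.1035 N/mm
Working load F = kδ = 4.1035·33 = 135.42 N
C = 72.0/7.6 = 9.4737; K_W = (4C−1)/(4C−4)+0.615/C = 1.1534
τ_max = K_W·8FD/(πd³) = 1.1534·56.559 = 65.237 MPa
τ_max ≤ 85.3 MPa → acceptable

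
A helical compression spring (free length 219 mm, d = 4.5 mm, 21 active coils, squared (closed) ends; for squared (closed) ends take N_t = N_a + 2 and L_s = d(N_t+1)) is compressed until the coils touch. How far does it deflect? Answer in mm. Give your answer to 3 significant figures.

N_t = 23; L_s = 4.5·24 = 108 mm
δ_solid = L₀ − L_s = 219 − 108 = 111 mm

111 mm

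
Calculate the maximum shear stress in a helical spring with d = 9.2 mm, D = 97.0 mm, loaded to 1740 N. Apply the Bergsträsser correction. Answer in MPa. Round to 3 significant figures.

Spring index C = D/d = 97.0/9.2 = 10.5435
K_B = (4C+2)/(4C−3) = 44.174/39.174 = 1.1276
τ₀ = 8FD/(πd³) = 8·1740·97.0/(π·9.2³) = 1.35024e+06/2446.3 = 551.95 MPa
τ_max = K·τ₀ = 1.1276 × 551.95 = 622.4 MPa

622 MPa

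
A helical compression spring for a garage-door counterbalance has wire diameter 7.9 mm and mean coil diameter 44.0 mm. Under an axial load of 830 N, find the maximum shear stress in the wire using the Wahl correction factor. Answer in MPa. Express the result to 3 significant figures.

Spring index C = D/d = 44.0/7.9 = 5.5696
K_W = (4C−1)/(4C−4) + 0.615/C = 21.278/18.278 + 0.1104 = 1.2745
τ₀ = 8FD/(πd³) = 8·830·44.0/(π·7.9³) = 292160/1548.9 = 188.62 MPa
τ_max = K·τ₀ = 1.2745 × 188.62 = 240.41 MPa

240 MPa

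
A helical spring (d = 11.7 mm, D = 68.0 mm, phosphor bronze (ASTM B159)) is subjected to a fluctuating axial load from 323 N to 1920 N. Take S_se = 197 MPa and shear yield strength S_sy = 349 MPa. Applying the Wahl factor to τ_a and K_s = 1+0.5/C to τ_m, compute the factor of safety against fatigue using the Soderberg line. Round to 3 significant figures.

1.08

C = D/d = 68.0/11.7 = 5.8120; K_W = (4C−1)/(4C−4)+0.615/C = 1.2617; K_s = 1+0.5/C = 1.0860
F_a = (F_max−F_min)/2 = 798.5 N; F_m = (F_max+F_min)/2 = 1121.5 N
τ_a = K_W·8F_aD/(πd³) = 1.2617 × 86.331 = 108.92 MPa
τ_m = K_s·8F_mD/(πd³) = 1.0860 × 121.25 = 131.68 MPa
Soderberg: 1/n_f = τ_a/S_se + τ_m/S_sy = 108.92/197 + 131.68/349 = 0.55290 + 0.37732 = 0.93022
n_f = 1/0.93022 = 1.075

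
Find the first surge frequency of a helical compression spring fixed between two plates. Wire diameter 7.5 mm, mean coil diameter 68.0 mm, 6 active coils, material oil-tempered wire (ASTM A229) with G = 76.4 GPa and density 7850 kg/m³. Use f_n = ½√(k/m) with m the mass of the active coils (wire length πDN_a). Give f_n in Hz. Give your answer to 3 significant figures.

k = Gd⁴/(8D³N_a) = (76.4×10³)(7.5⁴)/(8·68.0³·6) = 16.017 N/mm = 16017 N/m
Wire length L = πDN_a = π·68.0·6 = 1281.8 mm
m = ρ·(πd²/4)·L = 7850 × 44.179×10⁻⁶ m² × 1.2818 m = 0.44452 kg
f_n = ½√(k/m) = 0.5·√(16017/0.44452) = 0.5·√(36031) = 94.909 Hz

94.9 Hz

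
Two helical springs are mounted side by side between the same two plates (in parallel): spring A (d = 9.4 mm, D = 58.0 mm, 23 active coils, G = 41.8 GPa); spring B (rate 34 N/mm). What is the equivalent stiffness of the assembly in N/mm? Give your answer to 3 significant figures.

k_A = Gd⁴/(8D³N_a) = (41.8×10³)(9.4⁴)/(8·58.0³·23) = 9.0905 N/mm
Parallel: k_eq = 9.0905 + 34 = 43.09 N/mm

43.1 N/mm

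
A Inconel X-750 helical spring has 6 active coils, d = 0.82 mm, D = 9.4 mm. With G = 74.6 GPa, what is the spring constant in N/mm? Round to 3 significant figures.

k = Gd⁴/(8D³N_a) = (74.6×10³ × 0.82⁴) / (8 × 9.4³ × 6)
  = 33728.3 / 39868 = 0.846 N/mm

0.846 N/mm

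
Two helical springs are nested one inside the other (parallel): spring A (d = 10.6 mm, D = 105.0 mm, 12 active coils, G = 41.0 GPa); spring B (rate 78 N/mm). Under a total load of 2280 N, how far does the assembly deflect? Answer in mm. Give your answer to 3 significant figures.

k_A = Gd⁴/(8D³N_a) = (41.0×10³)(10.6⁴)/(8·105.0³·12) = 4.6577 N/mm
Parallel: k_eq = 4.6577 + 78 = 82.658 N/mm
δ = F/k_eq = 2280/82.658 = 27.584 mm

27.6 mm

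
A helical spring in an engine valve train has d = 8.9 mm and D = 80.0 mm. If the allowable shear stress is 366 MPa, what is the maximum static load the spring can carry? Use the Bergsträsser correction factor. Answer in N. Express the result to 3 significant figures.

C = D/d = 80.0/8.9 = 8.9888
K_B = (4C+2)/(4C−3) = 37.955/32.955 = 1.1517
τ_max = K·8FD/(πd³) → F_max = τ_allow·πd³/(8DK)
F_max = 366·π·8.9³/(8·80.0·1.1517) = 8.1059e+05/737.1 = 1099.7 N

1100 N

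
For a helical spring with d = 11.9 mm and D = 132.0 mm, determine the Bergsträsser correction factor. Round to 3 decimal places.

1.121

C = D/d = 132.0/11.9 = 11.0924
K_B = (4C+2)/(4C−3) = 46.370/41.370 = 1.1209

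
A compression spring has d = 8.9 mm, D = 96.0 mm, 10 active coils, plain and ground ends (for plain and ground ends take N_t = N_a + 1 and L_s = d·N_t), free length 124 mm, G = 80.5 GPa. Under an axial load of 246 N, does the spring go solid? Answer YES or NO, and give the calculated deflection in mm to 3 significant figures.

YES, δ = 34.5 mm

k = Gd⁴/(8D³N_a) = (80.5×10³)(8.9⁴)/(8·96.0³·10) = 7.136 N/mm
N_t = 11; L_s = 8.9·11 = 97.9 mm; δ_solid = L₀ − L_s = 124 − 97.9 = 26.1 mm
δ = F/k = 246/7.136 = 34.473 mm
δ ≥ δ_solid → spring goes solid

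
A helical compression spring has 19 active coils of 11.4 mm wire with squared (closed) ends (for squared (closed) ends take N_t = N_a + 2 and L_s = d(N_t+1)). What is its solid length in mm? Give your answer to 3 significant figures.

251 mm

squared (closed) ends: N_t = N_a + 2 = 19 + 2 = 21
L_s = d·(N_t+1) = 11.4 × 22 = 250.8 mm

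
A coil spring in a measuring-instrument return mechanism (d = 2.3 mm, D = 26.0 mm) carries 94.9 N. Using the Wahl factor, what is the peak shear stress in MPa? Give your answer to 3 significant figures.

582 MPa

Spring index C = D/d = 26.0/2.3 = 11.3043
K_W = (4C−1)/(4C−4) + 0.615/C = 44.217/41.217 + 0.0544 = 1.1272
τ₀ = 8FD/(πd³) = 8·94.9·26.0/(π·2.3³) = 19739.2/38.224 = 516.41 MPa
τ_max = K·τ₀ = 1.1272 × 516.41 = 582.09 MPa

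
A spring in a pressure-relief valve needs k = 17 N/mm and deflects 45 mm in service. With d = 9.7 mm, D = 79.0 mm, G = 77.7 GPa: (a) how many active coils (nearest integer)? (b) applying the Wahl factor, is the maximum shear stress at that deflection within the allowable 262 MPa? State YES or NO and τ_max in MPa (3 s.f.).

N_a = Gd⁴/(8D³k) = (77.7×10³)(9.7⁴)/(8·79.0³·17) = 10.26 → N_a = 10
Actual rate k = Gd⁴/(8D³·10) = 17.44 N/mm
Working load F = kδ = 17.44·45 = 784.78 N
C = 79.0/9.7 = 8.1443; K_W = (4C−1)/(4C−4)+0.615/C = 1.1805
τ_max = K_W·8FD/(πd³) = 1.1805·172.98 = 204.2 MPa
τ_max ≤ 262 MPa → acceptable

(a) 10 coils; (b) YES, τ_max = 204 MPa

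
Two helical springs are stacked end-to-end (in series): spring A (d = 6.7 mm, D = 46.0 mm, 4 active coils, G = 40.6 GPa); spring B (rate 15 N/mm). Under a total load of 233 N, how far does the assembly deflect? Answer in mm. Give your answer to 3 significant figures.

24.4 mm

k_A = Gd⁴/(8D³N_a) = (40.6×10³)(6.7⁴)/(8·46.0³·4) = 26.266 N/mm
Series: 1/k_eq = 1/26.266 + 1/15 = 0.10474; k_eq = 9.5476 N/mm
δ = F/k_eq = 233/9.5476 = 24.404 mm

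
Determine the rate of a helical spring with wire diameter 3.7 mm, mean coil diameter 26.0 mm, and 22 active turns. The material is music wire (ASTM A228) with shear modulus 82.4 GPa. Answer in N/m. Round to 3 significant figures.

k = Gd⁴/(8D³N_a) = (82.4×10³ × 3.7⁴) / (8 × 26.0³ × 22)
  = 1.54431e+07 / 3.09338e+06 = 4.9923 N/mm = 4992.3 N/m

4990 N/m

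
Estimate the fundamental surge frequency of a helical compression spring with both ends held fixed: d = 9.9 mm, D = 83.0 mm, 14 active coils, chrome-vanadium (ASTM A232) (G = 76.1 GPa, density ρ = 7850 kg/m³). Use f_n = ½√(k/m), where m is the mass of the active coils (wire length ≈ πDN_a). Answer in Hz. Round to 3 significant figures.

k = Gd⁴/(8D³N_a) = (76.1×10³)(9.9⁴)/(8·83.0³·14) = 11.415 N/mm = 11415 N/m
Wire length L = πDN_a = π·83.0·14 = 3650.5 mm
m = ρ·(πd²/4)·L = 7850 × 76.977×10⁻⁶ m² × 3.6505 m = 2.2059 kg
f_n = ½√(k/m) = 0.5·√(11415/2.2059) = 0.5·√(5174.7) = 35.968 Hz

36.0 Hz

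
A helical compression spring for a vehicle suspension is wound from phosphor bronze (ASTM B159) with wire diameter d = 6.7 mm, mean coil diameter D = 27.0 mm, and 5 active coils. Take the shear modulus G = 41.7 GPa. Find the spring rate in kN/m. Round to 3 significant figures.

k = Gd⁴/(8D³N_a) = (41.7×10³ × 6.7⁴) / (8 × 27.0³ × 5)
  = 8.40302e+07 / 787320 = 106.73 N/mm

107 kN/m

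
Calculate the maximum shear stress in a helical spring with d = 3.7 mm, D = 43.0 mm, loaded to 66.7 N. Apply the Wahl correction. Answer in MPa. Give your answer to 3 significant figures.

162 MPa

Spring index C = D/d = 43.0/3.7 = 11.6216
K_W = (4C−1)/(4C−4) + 0.615/C = 45.486/42.486 + 0.0529 = 1.1235
τ₀ = 8FD/(πd³) = 8·66.7·43.0/(π·3.7³) = 22944.8/159.13 = 144.19 MPa
τ_max = K·τ₀ = 1.1235 × 144.19 = 162 MPa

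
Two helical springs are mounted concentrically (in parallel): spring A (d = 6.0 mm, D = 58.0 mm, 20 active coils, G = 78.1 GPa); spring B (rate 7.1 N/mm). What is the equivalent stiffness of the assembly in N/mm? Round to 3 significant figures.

10.3 N/mm

k_A = Gd⁴/(8D³N_a) = (78.1×10³)(6.0⁴)/(8·58.0³·20) = 3.2423 N/mm
Parallel: k_eq = 3.2423 + 7.1 = 10.342 N/mm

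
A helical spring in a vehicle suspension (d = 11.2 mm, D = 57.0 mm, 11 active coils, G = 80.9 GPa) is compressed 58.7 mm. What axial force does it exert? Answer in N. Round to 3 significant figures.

4590 N

k = Gd⁴/(8D³N_a) = (80.9×10³)(11.2⁴)/(8·57.0³·11) = 78.111 N/mm
F = k·δ = 78.111 × 58.7 = 4585.1 N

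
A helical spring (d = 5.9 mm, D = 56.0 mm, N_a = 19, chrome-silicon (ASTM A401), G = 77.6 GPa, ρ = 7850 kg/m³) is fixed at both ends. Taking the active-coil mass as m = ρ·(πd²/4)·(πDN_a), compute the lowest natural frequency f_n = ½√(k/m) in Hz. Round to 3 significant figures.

k = Gd⁴/(8D³N_a) = (77.6×10³)(5.9⁴)/(8·56.0³·19) = 3.5226 N/mm = 3522.6 N/m
Wire length L = πDN_a = π·56.0·19 = 3342.7 mm
m = ρ·(πd²/4)·L = 7850 × 27.34×10⁻⁶ m² × 3.3427 m = 0.71739 kg
f_n = ½√(k/m) = 0.5·√(3522.6/0.71739) = 0.5·√(4910.3) = 35.037 Hz

35.0 Hz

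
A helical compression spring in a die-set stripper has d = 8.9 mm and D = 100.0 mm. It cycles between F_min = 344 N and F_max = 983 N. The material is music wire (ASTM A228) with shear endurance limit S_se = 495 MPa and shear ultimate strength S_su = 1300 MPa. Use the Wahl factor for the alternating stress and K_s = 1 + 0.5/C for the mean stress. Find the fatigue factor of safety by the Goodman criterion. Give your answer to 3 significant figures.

2.20

C = D/d = 100.0/8.9 = 11.2360; K_W = (4C−1)/(4C−4)+0.615/C = 1.1280; K_s = 1+0.5/C = 1.0445
F_a = (F_max−F_min)/2 = 319.5 N; F_m = (F_max+F_min)/2 = 663.5 N
τ_a = K_W·8F_aD/(πd³) = 1.1280 × 115.41 = 130.18 MPa
τ_m = K_s·8F_mD/(πd³) = 1.0445 × 239.67 = 250.33 MPa
Goodman: 1/n_f = τ_a/S_se + τ_m/S_su = 130.18/495 + 250.33/1300 = 0.26299 + 0.19256 = 0.45556
n_f = 1/0.45556 = 2.195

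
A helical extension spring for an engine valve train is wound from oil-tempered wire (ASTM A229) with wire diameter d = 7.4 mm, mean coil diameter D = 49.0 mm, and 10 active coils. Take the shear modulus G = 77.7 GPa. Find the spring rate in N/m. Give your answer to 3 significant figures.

k = Gd⁴/(8D³N_a) = (77.7×10³ × 7.4⁴) / (8 × 49.0³ × 10)
  = 2.32996e+08 / 9.41192e+06 = 24.755 N/mm = 24755 N/m

24800 N/m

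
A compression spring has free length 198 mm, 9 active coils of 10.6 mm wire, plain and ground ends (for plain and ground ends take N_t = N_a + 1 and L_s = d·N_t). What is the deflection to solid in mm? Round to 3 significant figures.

N_t = 10; L_s = 10.6·10 = 106 mm
δ_solid = L₀ − L_s = 198 − 106 = 92 mm

92.0 mm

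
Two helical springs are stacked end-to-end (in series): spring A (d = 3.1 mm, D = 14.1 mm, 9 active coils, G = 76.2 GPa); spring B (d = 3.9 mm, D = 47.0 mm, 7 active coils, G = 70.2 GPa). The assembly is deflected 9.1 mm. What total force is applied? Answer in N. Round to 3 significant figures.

23.5 N

k_A = Gd⁴/(8D³N_a) = (76.2×10³)(3.1⁴)/(8·14.1³·9) = 34.867 N/mm
k_B = Gd⁴/(8D³N_a) = (70.2×10³)(3.9⁴)/(8·47.0³·7) = 2.7933 N/mm
Series: 1/k_eq = 1/34.867 + 1/2.7933 = 0.38668; k_eq = 2.5861 N/mm
F = k_eq·δ = 2.5861·9.1 = 23.533 N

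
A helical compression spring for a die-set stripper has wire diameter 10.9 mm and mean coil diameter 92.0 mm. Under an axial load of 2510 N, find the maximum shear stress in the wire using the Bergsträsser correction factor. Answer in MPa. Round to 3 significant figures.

Spring index C = D/d = 92.0/10.9 = 8.4404
K_B = (4C+2)/(4C−3) = 35.761/30.761 = 1.1625
τ₀ = 8FD/(πd³) = 8·2510·92.0/(π·10.9³) = 1.84736e+06/4068.5 = 454.07 MPa
τ_max = K·τ₀ = 1.1625 × 454.07 = 527.87 MPa

528 MPa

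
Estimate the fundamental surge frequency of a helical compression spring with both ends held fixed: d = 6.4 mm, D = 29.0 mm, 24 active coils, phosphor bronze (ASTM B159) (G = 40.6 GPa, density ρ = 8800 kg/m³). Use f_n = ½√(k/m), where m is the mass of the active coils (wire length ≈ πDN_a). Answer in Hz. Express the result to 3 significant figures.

76.6 Hz

k = Gd⁴/(8D³N_a) = (40.6×10³)(6.4⁴)/(8·29.0³·24) = 14.546 N/mm = 14546 N/m
Wire length L = πDN_a = π·29.0·24 = 2186.5 mm
m = ρ·(πd²/4)·L = 8800 × 32.17×10⁻⁶ m² × 2.1865 m = 0.619 kg
f_n = ½√(k/m) = 0.5·√(14546/0.619) = 0.5·√(23500) = 76.648 Hz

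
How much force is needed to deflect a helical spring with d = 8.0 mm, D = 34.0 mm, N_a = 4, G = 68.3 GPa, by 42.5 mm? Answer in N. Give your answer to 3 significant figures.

k = Gd⁴/(8D³N_a) = (68.3×10³)(8.0⁴)/(8·34.0³·4) = 222.43 N/mm
F = k·δ = 222.43 × 42.5 = 9453.3 N

9450 N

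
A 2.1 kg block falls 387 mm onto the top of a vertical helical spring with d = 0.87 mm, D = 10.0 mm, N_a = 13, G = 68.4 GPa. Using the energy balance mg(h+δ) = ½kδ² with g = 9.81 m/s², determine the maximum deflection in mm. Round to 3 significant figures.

k = Gd⁴/(8D³N_a) = (68.4×10³)(0.87⁴)/(8·10.0³·13) = 0.37679 N/mm
W = mg = 2.1 × 9.81 = 20.601 N
½kδ² − Wδ − Wh = 0 → δ = (W + √(W² + 2kWh))/k
δ = (20.601 + √(424.4 + 6007.99))/0.37679 = (20.601 + 80.202)/0.37679 = 267.53 mm

268 mm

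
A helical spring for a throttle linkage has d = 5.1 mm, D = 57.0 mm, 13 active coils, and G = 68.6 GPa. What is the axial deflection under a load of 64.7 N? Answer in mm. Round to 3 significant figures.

26.9 mm

k = Gd⁴/(8D³N_a) = (68.6×10³)(5.1⁴)/(8·57.0³·13) = 2.4096 N/mm
δ = F/k = 64.7 / 2.4096 = 26.851 mm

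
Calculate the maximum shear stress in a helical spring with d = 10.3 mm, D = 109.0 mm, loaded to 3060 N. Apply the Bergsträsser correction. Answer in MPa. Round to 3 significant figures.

876 MPa

Spring index C = D/d = 109.0/10.3 = 10.5825
K_B = (4C+2)/(4C−3) = 44.330/39.330 = 1.1271
τ₀ = 8FD/(πd³) = 8·3060·109.0/(π·10.3³) = 2.66832e+06/3432.9 = 777.28 MPa
τ_max = K·τ₀ = 1.1271 × 777.28 = 876.09 MPa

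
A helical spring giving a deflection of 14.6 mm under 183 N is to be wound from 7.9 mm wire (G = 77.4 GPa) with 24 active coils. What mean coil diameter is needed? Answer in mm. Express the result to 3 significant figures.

Required rate k = F/δ = 183/14.6 = 12.534 N/mm
D = (Gd⁴/(8N_a·k))^(1/3) = (77.4×10³·7.9⁴/(8·24·12.534))^(1/3)
  = (125271)^(1/3) = 50.0361 mm

50.0 mm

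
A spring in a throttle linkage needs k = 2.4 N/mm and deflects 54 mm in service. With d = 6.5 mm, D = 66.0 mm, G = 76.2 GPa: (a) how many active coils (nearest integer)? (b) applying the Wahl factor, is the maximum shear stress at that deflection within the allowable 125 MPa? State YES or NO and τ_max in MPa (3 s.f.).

N_a = Gd⁴/(8D³k) = (76.2×10³)(6.5⁴)/(8·66.0³·2.4) = 24.64 → N_a = 25
Actual rate k = Gd⁴/(8D³·25) = 2.3656 N/mm
Working load F = kδ = 2.3656·54 = 127.74 N
C = 66.0/6.5 = 10.1538; K_W = (4C−1)/(4C−4)+0.615/C = 1.1425
τ_max = K_W·8FD/(πd³) = 1.1425·78.178 = 89.318 MPa
τ_max ≤ 125 MPa → acceptable

(a) 25 coils; (b) YES, τ_max = 89.3 MPa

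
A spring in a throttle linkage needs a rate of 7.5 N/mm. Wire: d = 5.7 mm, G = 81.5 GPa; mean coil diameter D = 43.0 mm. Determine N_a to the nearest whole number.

N_a = Gd⁴/(8D³k) = (81.5×10³ × 5.7⁴)/(8 × 43.0³ × 7.5)
    = 8.60314e+07 / 4.77042e+06 = 18.03 → 18 coils

18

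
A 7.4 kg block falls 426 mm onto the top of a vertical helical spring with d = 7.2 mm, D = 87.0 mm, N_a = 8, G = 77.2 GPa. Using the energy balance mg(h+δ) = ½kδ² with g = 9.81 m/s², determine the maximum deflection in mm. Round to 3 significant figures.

k = Gd⁴/(8D³N_a) = (77.2×10³)(7.2⁴)/(8·87.0³·8) = 4.9228 N/mm
W = mg = 7.4 × 9.81 = 72.594 N
½kδ² − Wδ − Wh = 0 → δ = (W + √(W² + 2kWh))/k
δ = (72.594 + √(5269.9 + 304474))/4.9228 = (72.594 + 556.55)/4.9228 = 127.8 mm

128 mm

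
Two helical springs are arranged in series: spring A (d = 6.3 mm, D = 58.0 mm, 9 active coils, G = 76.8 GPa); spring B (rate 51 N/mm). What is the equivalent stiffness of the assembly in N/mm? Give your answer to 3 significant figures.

k_A = Gd⁴/(8D³N_a) = (76.8×10³)(6.3⁴)/(8·58.0³·9) = 8.6121 N/mm
Series: 1/k_eq = 1/8.6121 + 1/51 = 0.13572; k_eq = 7.3679 N/mm

7.37 N/mm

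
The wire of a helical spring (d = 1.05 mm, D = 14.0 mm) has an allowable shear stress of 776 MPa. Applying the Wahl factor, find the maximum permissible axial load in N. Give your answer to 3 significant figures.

C = D/d = 14.0/1.05 = 13.3333
K_W = (4C−1)/(4C−4) + 0.615/C = 52.333/49.333 + 0.0461 = 1.1069
τ_max = K·8FD/(πd³) → F_max = τ_allow·πd³/(8DK)
F_max = 776·π·1.05³/(8·14.0·1.1069) = 2822.1/123.98 = 22.763 N

22.8 N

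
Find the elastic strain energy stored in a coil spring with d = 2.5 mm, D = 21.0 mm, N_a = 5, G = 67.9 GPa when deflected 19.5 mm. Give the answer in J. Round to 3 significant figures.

1.36 J

k = Gd⁴/(8D³N_a) = (67.9×10³)(2.5⁴)/(8·21.0³·5) = 7.16 N/mm
U = ½kδ² = 0.5 × 7.16 × 19.5² = 1361.3 N·mm = 1.3613 J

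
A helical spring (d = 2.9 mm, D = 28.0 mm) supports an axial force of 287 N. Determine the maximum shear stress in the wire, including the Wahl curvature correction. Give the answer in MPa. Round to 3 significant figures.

965 MPa

Spring index C = D/d = 28.0/2.9 = 9.6552
K_W = (4C−1)/(4C−4) + 0.615/C = 37.621/34.621 + 0.0637 = 1.1503
τ₀ = 8FD/(πd³) = 8·287·28.0/(π·2.9³) = 64288/76.62 = 839.05 MPa
τ_max = K·τ₀ = 1.1503 × 839.05 = 965.2 MPa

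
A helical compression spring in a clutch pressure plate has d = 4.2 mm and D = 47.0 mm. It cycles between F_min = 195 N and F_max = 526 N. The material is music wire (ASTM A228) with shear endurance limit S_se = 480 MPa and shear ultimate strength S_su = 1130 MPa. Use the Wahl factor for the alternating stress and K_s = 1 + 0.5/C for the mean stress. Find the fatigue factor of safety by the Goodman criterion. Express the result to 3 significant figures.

0.857

C = D/d = 47.0/4.2 = 11.1905; K_W = (4C−1)/(4C−4)+0.615/C = 1.1286; K_s = 1+0.5/C = 1.0447
F_a = (F_max−F_min)/2 = 165.5 N; F_m = (F_max+F_min)/2 = 360.5 N
τ_a = K_W·8F_aD/(πd³) = 1.1286 × 267.35 = 301.72 MPa
τ_m = K_s·8F_mD/(πd³) = 1.0447 × 582.37 = 608.39 MPa
Goodman: 1/n_f = τ_a/S_se + τ_m/S_su = 301.72/480 + 608.39/1130 = 0.62859 + 0.53839 = 1.167
n_f = 1/1.167 = 0.8569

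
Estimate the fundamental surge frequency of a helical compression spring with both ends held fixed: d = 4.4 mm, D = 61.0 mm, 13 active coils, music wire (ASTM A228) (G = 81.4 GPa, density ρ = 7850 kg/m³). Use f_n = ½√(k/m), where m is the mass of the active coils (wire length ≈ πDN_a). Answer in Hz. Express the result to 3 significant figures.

k = Gd⁴/(8D³N_a) = (81.4×10³)(4.4⁴)/(8·61.0³·13) = 1.2924 N/mm = 1292.4 N/m
Wire length L = πDN_a = π·61.0·13 = 2491.3 mm
m = ρ·(πd²/4)·L = 7850 × 15.205×10⁻⁶ m² × 2.4913 m = 0.29736 kg
f_n = ½√(k/m) = 0.5·√(1292.4/0.29736) = 0.5·√(4346.3) = 32.963 Hz

33.0 Hz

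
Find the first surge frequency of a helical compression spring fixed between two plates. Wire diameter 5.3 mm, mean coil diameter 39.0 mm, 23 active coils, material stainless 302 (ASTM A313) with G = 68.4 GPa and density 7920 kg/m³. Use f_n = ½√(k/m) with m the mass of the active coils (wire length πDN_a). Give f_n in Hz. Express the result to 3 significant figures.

k = Gd⁴/(8D³N_a) = (68.4×10³)(5.3⁴)/(8·39.0³·23) = 4.9448 N/mm = 4944.8 N/m
Wire length L = πDN_a = π·39.0·23 = 2818 mm
m = ρ·(πd²/4)·L = 7920 × 22.062×10⁻⁶ m² × 2.818 m = 0.49239 kg
f_n = ½√(k/m) = 0.5·√(4944.8/0.49239) = 0.5·√(10042) = 50.106 Hz

50.1 Hz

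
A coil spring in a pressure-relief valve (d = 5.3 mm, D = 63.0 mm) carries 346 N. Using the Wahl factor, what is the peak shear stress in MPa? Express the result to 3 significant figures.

Spring index C = D/d = 63.0/5.3 = 11.8868
K_W = (4C−1)/(4C−4) + 0.615/C = 46.547/43.547 + 0.0517 = 1.1206
τ₀ = 8FD/(πd³) = 8·346·63.0/(π·5.3³) = 174384/467.71 = 372.85 MPa
τ_max = K·τ₀ = 1.1206 × 372.85 = 417.82 MPa

418 MPa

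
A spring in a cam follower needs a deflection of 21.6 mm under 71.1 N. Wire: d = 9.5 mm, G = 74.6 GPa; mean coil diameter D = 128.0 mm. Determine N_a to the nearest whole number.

Required rate k = F/δ = 71.1/21.6 = 3.2917 N/mm
N_a = Gd⁴/(8D³k) = (74.6×10³ × 9.5⁴)/(8 × 128.0³ × 3.2917)
    = 6.07622e+08 / 5.5225e+07 = 11 → 11 coils

11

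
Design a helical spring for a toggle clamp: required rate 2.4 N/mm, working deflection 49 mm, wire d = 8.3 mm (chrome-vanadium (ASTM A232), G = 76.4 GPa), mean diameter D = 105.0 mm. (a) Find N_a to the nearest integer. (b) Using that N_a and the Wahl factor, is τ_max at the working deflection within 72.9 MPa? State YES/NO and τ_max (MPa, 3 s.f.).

N_a = Gd⁴/(8D³k) = (76.4×10³)(8.3⁴)/(8·105.0³·2.4) = 16.31 → N_a = 16
Actual rate k = Gd⁴/(8D³·16) = 2.447 N/mm
Working load F = kδ = 2.447·49 = 119.9 N
C = 105.0/8.3 = 12.6506; K_W = (4C−1)/(4C−4)+0.615/C = 1.1130
τ_max = K_W·8FD/(πd³) = 1.1130·56.069 = 62.404 MPa
τ_max ≤ 72.9 MPa → acceptable

(a) 16 coils; (b) YES, τ_max = 62.4 MPa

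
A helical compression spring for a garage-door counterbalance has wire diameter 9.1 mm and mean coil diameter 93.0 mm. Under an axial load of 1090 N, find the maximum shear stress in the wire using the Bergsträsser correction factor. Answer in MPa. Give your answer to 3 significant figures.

388 MPa

Spring index C = D/d = 93.0/9.1 = 10.2198
K_B = (4C+2)/(4C−3) = 42.879/37.879 = 1.1320
τ₀ = 8FD/(πd³) = 8·1090·93.0/(π·9.1³) = 810960/2367.4 = 342.55 MPa
τ_max = K·τ₀ = 1.1320 × 342.55 = 387.77 MPa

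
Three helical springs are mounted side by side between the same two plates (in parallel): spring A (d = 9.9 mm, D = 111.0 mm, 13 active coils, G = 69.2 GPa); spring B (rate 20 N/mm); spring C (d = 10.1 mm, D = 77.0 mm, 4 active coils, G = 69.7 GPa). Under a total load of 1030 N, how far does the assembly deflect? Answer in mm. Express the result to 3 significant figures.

13.9 mm

k_A = Gd⁴/(8D³N_a) = (69.2×10³)(9.9⁴)/(8·111.0³·13) = 4.6735 N/mm
k_C = Gd⁴/(8D³N_a) = (69.7×10³)(10.1⁴)/(8·77.0³·4) = 49.647 N/mm
Parallel: k_eq = 4.6735 + 20 + 49.647 = 74.321 N/mm
δ = F/k_eq = 1030/74.321 = 13.859 mm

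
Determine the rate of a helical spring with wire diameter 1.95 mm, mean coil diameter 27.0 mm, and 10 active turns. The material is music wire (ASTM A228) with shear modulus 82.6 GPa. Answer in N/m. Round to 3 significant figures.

k = Gd⁴/(8D³N_a) = (82.6×10³ × 1.95⁴) / (8 × 27.0³ × 10)
  = 1.19431e+06 / 1.57464e+06 = 0.75847 N/mm = 758.47 N/m

758 N/m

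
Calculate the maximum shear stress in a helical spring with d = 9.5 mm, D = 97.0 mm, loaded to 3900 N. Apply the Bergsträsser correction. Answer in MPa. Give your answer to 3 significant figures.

1270 MPa

Spring index C = D/d = 97.0/9.5 = 10.2105
K_B = (4C+2)/(4C−3) = 42.842/37.842 = 1.1321
τ₀ = 8FD/(πd³) = 8·3900·97.0/(π·9.5³) = 3.0264e+06/2693.5 = 1123.6 MPa
τ_max = K·τ₀ = 1.1321 × 1123.6 = 1272 MPa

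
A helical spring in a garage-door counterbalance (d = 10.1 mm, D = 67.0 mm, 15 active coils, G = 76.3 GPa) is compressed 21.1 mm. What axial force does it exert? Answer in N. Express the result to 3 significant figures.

k = Gd⁴/(8D³N_a) = (76.3×10³)(10.1⁴)/(8·67.0³·15) = 21.999 N/mm
F = k·δ = 21.999 × 21.1 = 464.18 N

464 N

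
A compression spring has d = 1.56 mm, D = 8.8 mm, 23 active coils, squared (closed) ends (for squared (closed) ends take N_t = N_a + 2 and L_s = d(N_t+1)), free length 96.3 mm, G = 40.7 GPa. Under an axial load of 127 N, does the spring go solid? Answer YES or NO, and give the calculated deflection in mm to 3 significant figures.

YES, δ = 66.1 mm

k = Gd⁴/(8D³N_a) = (40.7×10³)(1.56⁴)/(8·8.8³·23) = 1.9223 N/mm
N_t = 25; L_s = 1.56·26 = 40.56 mm; δ_solid = L₀ − L_s = 96.3 − 40.56 = 55.74 mm
δ = F/k = 127/1.9223 = 66.066 mm
δ ≥ δ_solid → spring goes solid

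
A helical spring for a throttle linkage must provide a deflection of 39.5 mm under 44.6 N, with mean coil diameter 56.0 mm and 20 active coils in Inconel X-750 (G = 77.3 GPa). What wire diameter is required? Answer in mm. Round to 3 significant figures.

4.50 mm

Required rate k = F/δ = 44.6/39.5 = 1.1291 N/mm
d = (8D³N_a·k / G)^(1/4) = (8·56.0³·20·1.1291 / (77.3×10³))^0.25
  = (410.43)^0.25 = 4.5010 mm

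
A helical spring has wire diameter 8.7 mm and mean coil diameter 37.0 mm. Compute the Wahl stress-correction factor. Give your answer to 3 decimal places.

1.375

C = D/d = 37.0/8.7 = 4.2529
K_W = (4C−1)/(4C−4) + 0.615/C = 16.011/13.011 + 0.1446 = 1.3752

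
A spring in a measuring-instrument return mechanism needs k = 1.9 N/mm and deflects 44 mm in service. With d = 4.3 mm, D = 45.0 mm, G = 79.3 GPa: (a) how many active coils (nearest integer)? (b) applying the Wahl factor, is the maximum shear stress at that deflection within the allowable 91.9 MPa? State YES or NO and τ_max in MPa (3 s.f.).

N_a = Gd⁴/(8D³k) = (79.3×10³)(4.3⁴)/(8·45.0³·1.9) = 19.57 → N_a = 20
Actual rate k = Gd⁴/(8D³·20) = 1.8595 N/mm
Working load F = kδ = 1.8595·44 = 81.817 N
C = 45.0/4.3 = 10.4651; K_W = (4C−1)/(4C−4)+0.615/C = 1.1380
τ_max = K_W·8FD/(πd³) = 1.1380·117.92 = 134.19 MPa
τ_max > 91.9 MPa → exceeds allowable

(a) 20 coils; (b) NO, τ_max = 134 MPa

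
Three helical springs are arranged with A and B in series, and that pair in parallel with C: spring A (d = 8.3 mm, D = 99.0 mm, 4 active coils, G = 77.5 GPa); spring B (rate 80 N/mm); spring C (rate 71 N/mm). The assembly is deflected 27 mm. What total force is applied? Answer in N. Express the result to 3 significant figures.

2200 N

k_A = Gd⁴/(8D³N_a) = (77.5×10³)(8.3⁴)/(8·99.0³·4) = 11.846 N/mm
Springs A,B series: k_AB = 1/(1/11.846+1/80) = 10.318 N/mm; parallel with C: k_eq = 10.318+71 = 81.318 N/mm
F = k_eq·δ = 81.318·27 = 2195.6 N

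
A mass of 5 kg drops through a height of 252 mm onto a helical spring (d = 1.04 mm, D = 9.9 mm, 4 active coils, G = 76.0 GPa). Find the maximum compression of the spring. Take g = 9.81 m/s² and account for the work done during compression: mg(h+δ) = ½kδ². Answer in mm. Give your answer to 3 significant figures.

k = Gd⁴/(8D³N_a) = (76.0×10³)(1.04⁴)/(8·9.9³·4) = 2.8635 N/mm
W = mg = 5 × 9.81 = 49.05 N
½kδ² − Wδ − Wh = 0 → δ = (W + √(W² + 2kWh))/k
δ = (49.05 + √(2405.9 + 70788.2))/2.8635 = (49.05 + 270.54)/2.8635 = 111.61 mm

112 mm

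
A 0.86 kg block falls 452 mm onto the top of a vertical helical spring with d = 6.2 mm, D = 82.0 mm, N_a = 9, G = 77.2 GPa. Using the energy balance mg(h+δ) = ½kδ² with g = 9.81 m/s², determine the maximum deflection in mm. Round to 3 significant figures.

k = Gd⁴/(8D³N_a) = (77.2×10³)(6.2⁴)/(8·82.0³·9) = 2.8735 N/mm
W = mg = 0.86 × 9.81 = 8.4366 N
½kδ² − Wδ − Wh = 0 → δ = (W + √(W² + 2kWh))/k
δ = (8.4366 + √(71.176 + 21915.2))/2.8735 = (8.4366 + 148.28)/2.8735 = 54.538 mm

54.5 mm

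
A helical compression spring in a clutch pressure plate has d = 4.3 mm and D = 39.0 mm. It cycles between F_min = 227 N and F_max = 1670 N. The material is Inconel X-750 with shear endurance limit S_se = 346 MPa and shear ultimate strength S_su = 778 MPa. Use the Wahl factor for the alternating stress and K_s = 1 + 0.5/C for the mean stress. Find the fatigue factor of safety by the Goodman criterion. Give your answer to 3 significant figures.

0.216

C = D/d = 39.0/4.3 = 9.0698; K_W = (4C−1)/(4C−4)+0.615/C = 1.1607; K_s = 1+0.5/C = 1.0551
F_a = (F_max−F_min)/2 = 721.5 N; F_m = (F_max+F_min)/2 = 948.5 N
τ_a = K_W·8F_aD/(πd³) = 1.1607 × 901.23 = 1046.1 MPa
τ_m = K_s·8F_mD/(πd³) = 1.0551 × 1184.8 = 1250.1 MPa
Goodman: 1/n_f = τ_a/S_se + τ_m/S_su = 1046.1/346 + 1250.1/778 = 3.02341 + 1.60680 = 4.6302
n_f = 1/4.6302 = 0.216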